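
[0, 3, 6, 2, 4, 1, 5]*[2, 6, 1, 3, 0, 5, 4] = [2, 3, 4, 1, 0, 6, 5]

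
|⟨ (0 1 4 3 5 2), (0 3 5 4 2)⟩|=720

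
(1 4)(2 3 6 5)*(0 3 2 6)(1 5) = (0 3)(1 4 5 6)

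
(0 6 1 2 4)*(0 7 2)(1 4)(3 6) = (0 3 6 4 7 2 1)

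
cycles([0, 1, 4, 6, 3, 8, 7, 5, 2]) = (2 4 3 6 7 5 8)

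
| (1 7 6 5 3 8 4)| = 7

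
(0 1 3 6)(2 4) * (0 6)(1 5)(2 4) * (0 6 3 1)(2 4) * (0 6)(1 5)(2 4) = (0 1 5 6 3)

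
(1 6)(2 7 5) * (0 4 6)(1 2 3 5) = (0 4 6 2 7 1)(3 5)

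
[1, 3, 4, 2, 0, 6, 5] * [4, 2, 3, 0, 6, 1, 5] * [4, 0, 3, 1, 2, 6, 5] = [3, 4, 5, 1, 2, 6, 0]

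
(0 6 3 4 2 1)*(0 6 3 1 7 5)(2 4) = (0 3 2 7 5)(1 6)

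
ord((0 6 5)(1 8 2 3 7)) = 15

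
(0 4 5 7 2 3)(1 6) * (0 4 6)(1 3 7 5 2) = (0 6 3 4 2 7 1)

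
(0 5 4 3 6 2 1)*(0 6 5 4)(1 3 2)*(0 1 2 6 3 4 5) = (0 5 1 3)(2 4 6)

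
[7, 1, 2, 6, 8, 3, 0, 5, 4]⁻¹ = [6, 1, 2, 5, 8, 7, 3, 0, 4]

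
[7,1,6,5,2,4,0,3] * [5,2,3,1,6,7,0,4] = [4,2,0,7,3,6,5,1]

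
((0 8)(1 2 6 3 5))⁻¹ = (0 8)(1 5 3 6 2)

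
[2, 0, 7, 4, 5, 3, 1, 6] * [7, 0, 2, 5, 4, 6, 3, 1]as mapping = [0→2, 1→7, 2→1, 3→4, 4→6, 5→5, 6→0, 7→3]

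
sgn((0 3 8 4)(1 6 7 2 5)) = -1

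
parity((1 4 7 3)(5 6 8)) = odd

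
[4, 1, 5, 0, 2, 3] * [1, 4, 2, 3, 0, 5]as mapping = [0→0, 1→4, 2→5, 3→1, 4→2, 5→3]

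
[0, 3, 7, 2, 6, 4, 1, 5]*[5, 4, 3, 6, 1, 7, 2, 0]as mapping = [0→5, 1→6, 2→0, 3→3, 4→2, 5→1, 6→4, 7→7]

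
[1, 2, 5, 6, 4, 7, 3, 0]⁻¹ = [7, 0, 1, 6, 4, 2, 3, 5]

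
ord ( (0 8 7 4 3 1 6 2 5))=9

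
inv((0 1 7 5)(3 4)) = (0 5 7 1)(3 4)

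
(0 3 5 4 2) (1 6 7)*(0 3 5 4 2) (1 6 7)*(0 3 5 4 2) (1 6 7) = (0 4 3 2 5) 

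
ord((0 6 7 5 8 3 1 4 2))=9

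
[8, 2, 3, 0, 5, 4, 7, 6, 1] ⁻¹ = [3, 8, 1, 2, 5, 4, 7, 6, 0] 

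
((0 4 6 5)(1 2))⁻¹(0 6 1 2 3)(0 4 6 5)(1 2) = (1 3 4 5 2)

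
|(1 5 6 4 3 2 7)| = 7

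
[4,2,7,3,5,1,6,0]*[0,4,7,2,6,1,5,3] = [6,7,3,2,1,4,5,0]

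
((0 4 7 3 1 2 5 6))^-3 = (0 2 7 6 1 4 5 3)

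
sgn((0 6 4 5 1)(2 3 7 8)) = -1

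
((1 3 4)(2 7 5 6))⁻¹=(1 4 3)(2 6 5 7)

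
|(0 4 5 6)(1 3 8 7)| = 4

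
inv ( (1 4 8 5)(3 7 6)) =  (1 5 8 4)(3 6 7)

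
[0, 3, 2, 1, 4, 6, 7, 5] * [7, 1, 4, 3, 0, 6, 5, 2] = [7, 3, 4, 1, 0, 5, 2, 6]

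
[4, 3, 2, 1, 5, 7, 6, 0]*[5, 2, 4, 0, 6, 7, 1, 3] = [6, 0, 4, 2, 7, 3, 1, 5]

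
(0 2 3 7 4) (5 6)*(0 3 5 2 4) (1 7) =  (0 4 3 1 7) (2 5 6) 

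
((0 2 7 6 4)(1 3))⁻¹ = (0 4 6 7 2)(1 3)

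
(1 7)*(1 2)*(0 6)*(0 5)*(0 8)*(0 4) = (0 6 5 8 4)(1 7 2)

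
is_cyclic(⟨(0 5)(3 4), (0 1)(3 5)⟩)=no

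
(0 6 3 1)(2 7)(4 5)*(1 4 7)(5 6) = (0 5 7 2 1)(3 4 6)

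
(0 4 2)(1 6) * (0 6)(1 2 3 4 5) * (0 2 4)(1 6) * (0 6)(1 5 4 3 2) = (0 4 2 5)(3 6)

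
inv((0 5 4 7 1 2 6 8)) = (0 8 6 2 1 7 4 5)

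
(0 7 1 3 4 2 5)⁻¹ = (0 5 2 4 3 1 7)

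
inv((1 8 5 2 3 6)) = (1 6 3 2 5 8)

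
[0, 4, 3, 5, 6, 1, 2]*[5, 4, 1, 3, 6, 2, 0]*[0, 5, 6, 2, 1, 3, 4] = [3, 4, 2, 6, 0, 1, 5]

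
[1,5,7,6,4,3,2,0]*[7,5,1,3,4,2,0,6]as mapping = [0→5,1→2,2→6,3→0,4→4,5→3,6→1,7→7]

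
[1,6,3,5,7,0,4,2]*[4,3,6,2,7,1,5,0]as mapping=[0→3,1→5,2→2,3→1,4→0,5→4,6→7,7→6]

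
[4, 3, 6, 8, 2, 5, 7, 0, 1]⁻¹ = [7, 8, 4, 1, 0, 5, 2, 6, 3]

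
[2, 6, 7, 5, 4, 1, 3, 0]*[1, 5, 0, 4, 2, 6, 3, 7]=[0, 3, 7, 6, 2, 5, 4, 1]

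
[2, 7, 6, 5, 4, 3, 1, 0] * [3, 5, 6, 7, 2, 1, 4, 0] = [6, 0, 4, 1, 2, 7, 5, 3]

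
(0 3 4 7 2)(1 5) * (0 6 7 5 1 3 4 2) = (0 4 5 3 2 6 7)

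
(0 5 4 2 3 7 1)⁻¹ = (0 1 7 3 2 4 5)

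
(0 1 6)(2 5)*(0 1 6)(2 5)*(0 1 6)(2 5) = (2 5)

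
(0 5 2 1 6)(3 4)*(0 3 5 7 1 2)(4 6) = (0 7 1 4 5)(3 6)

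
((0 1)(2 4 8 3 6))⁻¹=(0 1)(2 6 3 8 4)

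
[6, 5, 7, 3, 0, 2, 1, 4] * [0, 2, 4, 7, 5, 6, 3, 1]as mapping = [0→3, 1→6, 2→1, 3→7, 4→0, 5→4, 6→2, 7→5]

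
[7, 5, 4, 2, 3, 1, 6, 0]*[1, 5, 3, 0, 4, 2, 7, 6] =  [6, 2, 4, 3, 0, 5, 7, 1] 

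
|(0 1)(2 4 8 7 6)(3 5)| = 10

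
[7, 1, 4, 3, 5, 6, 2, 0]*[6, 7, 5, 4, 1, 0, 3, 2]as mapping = [0→2, 1→7, 2→1, 3→4, 4→0, 5→3, 6→5, 7→6]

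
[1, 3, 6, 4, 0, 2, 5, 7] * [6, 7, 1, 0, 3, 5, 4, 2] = [7, 0, 4, 3, 6, 1, 5, 2]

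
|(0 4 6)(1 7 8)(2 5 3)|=3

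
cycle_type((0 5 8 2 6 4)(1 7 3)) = 3.6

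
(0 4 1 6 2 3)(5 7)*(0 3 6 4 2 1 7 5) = (0 2 6 1 4 7)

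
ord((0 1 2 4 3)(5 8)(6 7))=10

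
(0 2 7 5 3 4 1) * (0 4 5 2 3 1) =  (0 3 5 1 4)(2 7)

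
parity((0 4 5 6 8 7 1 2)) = odd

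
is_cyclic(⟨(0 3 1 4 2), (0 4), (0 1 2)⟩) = no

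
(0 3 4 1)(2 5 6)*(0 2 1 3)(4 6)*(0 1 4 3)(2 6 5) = (0 1 6 4)(3 5)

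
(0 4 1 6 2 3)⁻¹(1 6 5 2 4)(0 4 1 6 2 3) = (1 6 2 5 3)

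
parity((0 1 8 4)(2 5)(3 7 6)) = even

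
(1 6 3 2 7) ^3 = (1 2 6 7 3) 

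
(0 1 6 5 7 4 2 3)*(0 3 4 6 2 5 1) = (1 2 4 5 7 6)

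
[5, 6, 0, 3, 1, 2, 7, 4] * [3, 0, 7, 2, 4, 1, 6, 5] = [1, 6, 3, 2, 0, 7, 5, 4]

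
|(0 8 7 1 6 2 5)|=7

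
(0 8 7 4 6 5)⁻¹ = (0 5 6 4 7 8)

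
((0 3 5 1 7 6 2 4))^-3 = (0 6 5 4 7 3 2 1)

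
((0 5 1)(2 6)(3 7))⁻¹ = (0 1 5)(2 6)(3 7)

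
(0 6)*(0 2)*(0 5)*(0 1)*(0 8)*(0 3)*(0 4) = (0 6 2 5 1 8 3 4)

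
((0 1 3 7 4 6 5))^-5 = (0 3 4 5 1 7 6)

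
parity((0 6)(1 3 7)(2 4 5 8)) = even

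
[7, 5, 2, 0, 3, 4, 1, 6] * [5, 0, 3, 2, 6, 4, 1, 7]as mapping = [0→7, 1→4, 2→3, 3→5, 4→2, 5→6, 6→0, 7→1]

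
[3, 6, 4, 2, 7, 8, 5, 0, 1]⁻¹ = [7, 8, 3, 0, 2, 6, 1, 4, 5]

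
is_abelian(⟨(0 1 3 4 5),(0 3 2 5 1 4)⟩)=no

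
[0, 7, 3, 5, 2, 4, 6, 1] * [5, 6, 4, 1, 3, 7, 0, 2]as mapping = [0→5, 1→2, 2→1, 3→7, 4→4, 5→3, 6→0, 7→6]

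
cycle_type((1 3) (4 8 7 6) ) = 2.4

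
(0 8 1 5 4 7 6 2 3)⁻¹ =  (0 3 2 6 7 4 5 1 8)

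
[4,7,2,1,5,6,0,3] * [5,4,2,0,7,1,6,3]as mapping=[0→7,1→3,2→2,3→4,4→1,5→6,6→5,7→0]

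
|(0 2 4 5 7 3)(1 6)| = 6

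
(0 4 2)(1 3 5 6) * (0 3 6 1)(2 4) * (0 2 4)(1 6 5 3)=(0 4)(1 5 6 2)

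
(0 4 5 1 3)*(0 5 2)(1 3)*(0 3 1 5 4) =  (1 5)(2 3 4)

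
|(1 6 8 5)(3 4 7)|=12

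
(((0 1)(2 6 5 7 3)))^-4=(2 6 5 7 3)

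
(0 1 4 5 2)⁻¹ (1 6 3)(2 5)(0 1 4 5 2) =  (0 2)(3 4 6)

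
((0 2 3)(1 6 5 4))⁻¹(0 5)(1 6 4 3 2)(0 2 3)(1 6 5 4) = (0 3 6 5 1)(2 4)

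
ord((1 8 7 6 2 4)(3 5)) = 6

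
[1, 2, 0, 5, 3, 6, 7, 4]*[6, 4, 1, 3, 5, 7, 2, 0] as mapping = [0→4, 1→1, 2→6, 3→7, 4→3, 5→2, 6→0, 7→5] 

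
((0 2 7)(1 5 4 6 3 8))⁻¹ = (0 7 2)(1 8 3 6 4 5)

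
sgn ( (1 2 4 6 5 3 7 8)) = -1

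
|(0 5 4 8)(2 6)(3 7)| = 4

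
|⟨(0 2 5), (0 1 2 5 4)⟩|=60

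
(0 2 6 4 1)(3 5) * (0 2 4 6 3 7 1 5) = (0 4 5 7 1 2 3)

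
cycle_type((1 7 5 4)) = 4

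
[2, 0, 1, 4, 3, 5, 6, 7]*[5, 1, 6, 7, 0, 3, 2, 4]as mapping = [0→6, 1→5, 2→1, 3→0, 4→7, 5→3, 6→2, 7→4]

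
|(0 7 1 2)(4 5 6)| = 12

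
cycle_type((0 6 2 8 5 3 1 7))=8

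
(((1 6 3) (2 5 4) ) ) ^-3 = () 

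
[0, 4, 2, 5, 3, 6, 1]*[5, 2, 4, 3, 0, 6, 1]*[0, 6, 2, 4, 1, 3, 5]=[3, 0, 1, 5, 4, 6, 2]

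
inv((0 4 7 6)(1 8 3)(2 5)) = (0 6 7 4)(1 3 8)(2 5)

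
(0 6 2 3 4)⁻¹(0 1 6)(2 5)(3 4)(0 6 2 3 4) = (0 4)(1 2 6)(3 5)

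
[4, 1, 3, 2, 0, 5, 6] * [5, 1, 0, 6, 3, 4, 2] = [3, 1, 6, 0, 5, 4, 2]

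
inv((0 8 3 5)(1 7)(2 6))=(0 5 3 8)(1 7)(2 6)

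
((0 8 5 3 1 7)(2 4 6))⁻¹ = (0 7 1 3 5 8)(2 6 4)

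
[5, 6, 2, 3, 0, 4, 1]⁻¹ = [4, 6, 2, 3, 5, 0, 1]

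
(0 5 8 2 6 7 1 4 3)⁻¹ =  (0 3 4 1 7 6 2 8 5)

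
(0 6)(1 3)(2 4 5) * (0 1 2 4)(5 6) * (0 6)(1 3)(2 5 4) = (0 4)(2 6 3 5)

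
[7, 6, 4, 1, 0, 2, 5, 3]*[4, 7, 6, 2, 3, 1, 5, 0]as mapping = [0→0, 1→5, 2→3, 3→7, 4→4, 5→6, 6→1, 7→2]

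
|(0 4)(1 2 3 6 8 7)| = 6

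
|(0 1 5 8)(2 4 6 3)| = 4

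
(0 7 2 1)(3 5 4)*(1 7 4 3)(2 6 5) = (0 4 1)(2 7 6 5 3)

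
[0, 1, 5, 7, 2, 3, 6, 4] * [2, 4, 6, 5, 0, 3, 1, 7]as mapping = [0→2, 1→4, 2→3, 3→7, 4→6, 5→5, 6→1, 7→0]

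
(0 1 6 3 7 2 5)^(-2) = (0 2 3 1 5 7 6)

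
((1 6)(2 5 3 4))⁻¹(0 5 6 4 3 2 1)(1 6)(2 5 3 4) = (0 3 1 2 4 5 6)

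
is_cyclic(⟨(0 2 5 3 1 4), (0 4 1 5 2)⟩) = no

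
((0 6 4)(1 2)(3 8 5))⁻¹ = (0 4 6)(1 2)(3 5 8)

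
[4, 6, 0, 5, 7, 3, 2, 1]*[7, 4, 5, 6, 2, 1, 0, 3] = [2, 0, 7, 1, 3, 6, 5, 4]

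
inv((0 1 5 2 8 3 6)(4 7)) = (0 6 3 8 2 5 1)(4 7)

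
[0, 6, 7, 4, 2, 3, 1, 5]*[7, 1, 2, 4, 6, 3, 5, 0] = [7, 5, 0, 6, 2, 4, 1, 3]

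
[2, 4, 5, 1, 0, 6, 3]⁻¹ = [4, 3, 0, 6, 1, 2, 5]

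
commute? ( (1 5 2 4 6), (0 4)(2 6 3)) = no: (1 5 2 4 6)*(0 4)(2 6 3) = (0 4 3 2)(1 5 6), (0 4)(2 6 3)*(1 5 2 4 6) = (0 6 3 4)(1 5 2)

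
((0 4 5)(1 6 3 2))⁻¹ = (0 5 4)(1 2 3 6)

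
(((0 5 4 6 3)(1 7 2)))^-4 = (0 5 4 6 3)(1 2 7)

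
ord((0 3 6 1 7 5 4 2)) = 8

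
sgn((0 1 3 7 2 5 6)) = 1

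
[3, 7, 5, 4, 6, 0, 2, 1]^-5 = [3, 7, 5, 4, 6, 0, 2, 1]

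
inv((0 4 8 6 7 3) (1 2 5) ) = (0 3 7 6 8 4) (1 5 2) 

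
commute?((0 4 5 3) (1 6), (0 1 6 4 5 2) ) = no:(0 4 5 3) (1 6)*(0 1 6 4 5 2) = (0 5 3 1 4 2), (0 1 6 4 5 2)*(0 4 5 3) (1 6) = (0 6 5 2 4 3) 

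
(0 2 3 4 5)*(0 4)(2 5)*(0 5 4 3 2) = (0 4)(3 5)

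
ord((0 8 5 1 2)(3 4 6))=15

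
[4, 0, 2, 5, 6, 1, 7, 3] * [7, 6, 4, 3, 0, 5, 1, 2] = [0, 7, 4, 5, 1, 6, 2, 3]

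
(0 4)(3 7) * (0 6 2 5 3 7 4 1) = (0 1)(2 5 3 4 6)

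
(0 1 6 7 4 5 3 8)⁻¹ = (0 8 3 5 4 7 6 1)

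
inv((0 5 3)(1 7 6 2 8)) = (0 3 5)(1 8 2 6 7)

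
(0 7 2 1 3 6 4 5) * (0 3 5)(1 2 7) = (0 1 5 3 6 4)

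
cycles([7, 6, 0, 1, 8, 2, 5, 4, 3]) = (0 7 4 8 3 1 6 5 2)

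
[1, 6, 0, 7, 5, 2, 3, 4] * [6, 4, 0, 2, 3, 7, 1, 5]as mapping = [0→4, 1→1, 2→6, 3→5, 4→7, 5→0, 6→2, 7→3]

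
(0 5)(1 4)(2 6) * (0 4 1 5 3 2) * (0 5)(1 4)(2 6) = (0 3 6 5 1 4)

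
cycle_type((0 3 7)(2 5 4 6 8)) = 3.5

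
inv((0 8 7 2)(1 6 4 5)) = (0 2 7 8)(1 5 4 6)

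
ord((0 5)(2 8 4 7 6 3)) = 6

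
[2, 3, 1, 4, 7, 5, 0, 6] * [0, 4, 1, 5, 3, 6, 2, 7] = [1, 5, 4, 3, 7, 6, 0, 2]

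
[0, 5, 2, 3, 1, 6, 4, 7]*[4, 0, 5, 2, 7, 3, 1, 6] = [4, 3, 5, 2, 0, 1, 7, 6]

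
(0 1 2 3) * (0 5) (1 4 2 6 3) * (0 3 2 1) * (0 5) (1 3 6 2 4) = (0 1 2 5 6 4 3) 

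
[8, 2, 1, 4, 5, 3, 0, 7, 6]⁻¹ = [6, 2, 1, 5, 3, 4, 8, 7, 0]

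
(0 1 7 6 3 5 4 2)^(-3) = (0 5 7 2 3 1 4 6)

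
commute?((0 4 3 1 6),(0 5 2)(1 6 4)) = no:(0 4 3 1 6)*(0 5 2)(1 6 4) = (0 1 4 3 6 5 2),(0 5 2)(1 6 4)*(0 4 3 1 6) = (0 5 2 4 6 3 1)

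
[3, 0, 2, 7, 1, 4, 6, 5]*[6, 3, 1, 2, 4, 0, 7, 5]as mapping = [0→2, 1→6, 2→1, 3→5, 4→3, 5→4, 6→7, 7→0]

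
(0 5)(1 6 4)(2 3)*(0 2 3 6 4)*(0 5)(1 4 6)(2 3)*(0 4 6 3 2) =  (0 4 6 5 2 1 3)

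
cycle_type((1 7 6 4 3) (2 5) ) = 2.5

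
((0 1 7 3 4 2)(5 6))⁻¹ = (0 2 4 3 7 1)(5 6)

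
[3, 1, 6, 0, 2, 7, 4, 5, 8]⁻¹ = [3, 1, 4, 0, 6, 7, 2, 5, 8]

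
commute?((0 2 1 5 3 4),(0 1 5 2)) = no:(0 2 1 5 3 4)*(0 1 5 2) = (1 2 5 3 4),(0 1 5 2)*(0 2 1 5 3 4) = (0 5 1 3 4)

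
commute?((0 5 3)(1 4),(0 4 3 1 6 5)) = no:(0 5 3)(1 4) * (0 4 3 1 6 5) = (1 3 4 6 5),(0 4 3 1 6 5) * (0 5 3)(1 4) = (0 1 6 3 4)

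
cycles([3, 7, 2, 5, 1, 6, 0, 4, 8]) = (0 3 5 6)(1 7 4)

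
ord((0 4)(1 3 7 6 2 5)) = 6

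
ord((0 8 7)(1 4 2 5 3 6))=6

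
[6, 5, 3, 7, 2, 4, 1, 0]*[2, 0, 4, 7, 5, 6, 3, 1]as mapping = [0→3, 1→6, 2→7, 3→1, 4→4, 5→5, 6→0, 7→2]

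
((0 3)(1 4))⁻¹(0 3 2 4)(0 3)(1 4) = (0 2 1 3)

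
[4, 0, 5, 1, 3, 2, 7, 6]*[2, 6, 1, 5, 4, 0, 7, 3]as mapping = [0→4, 1→2, 2→0, 3→6, 4→5, 5→1, 6→3, 7→7]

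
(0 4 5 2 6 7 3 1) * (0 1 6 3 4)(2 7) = (2 3 6)(4 5 7)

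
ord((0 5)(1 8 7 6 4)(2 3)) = 10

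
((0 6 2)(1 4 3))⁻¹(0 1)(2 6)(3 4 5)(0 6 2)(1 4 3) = (0 2)(1 3 5)(4 6)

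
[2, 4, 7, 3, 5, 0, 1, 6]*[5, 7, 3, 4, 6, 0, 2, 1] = [3, 6, 1, 4, 0, 5, 7, 2]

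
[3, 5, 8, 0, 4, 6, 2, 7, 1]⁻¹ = [3, 8, 6, 0, 4, 1, 5, 7, 2]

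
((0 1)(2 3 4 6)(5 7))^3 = (0 1)(2 6 4 3)(5 7)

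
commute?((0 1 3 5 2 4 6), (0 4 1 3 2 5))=no:(0 1 3 5 2 4 6)*(0 4 1 3 2 5)=(0 3)(1 2)(4 6), (0 4 1 3 2 5)*(0 1 3 5 2 4 6)=(0 6)(1 5)(3 4)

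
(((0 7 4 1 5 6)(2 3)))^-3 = (0 1)(2 3)(4 6)(5 7)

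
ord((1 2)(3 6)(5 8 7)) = 6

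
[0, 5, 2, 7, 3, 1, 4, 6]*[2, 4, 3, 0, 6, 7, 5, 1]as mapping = [0→2, 1→7, 2→3, 3→1, 4→0, 5→4, 6→6, 7→5]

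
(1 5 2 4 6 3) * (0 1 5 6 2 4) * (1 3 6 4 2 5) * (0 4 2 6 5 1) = (0 3)(1 2 4)(5 6)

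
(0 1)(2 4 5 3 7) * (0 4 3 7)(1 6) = (0 6 1 4 5 7 2 3)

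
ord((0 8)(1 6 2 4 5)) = 10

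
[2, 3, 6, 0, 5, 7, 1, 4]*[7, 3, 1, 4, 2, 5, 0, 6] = [1, 4, 0, 7, 5, 6, 3, 2]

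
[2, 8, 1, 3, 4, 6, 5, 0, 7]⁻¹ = [7, 2, 0, 3, 4, 6, 5, 8, 1]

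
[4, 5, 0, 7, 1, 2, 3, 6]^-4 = [4, 5, 0, 6, 1, 2, 7, 3]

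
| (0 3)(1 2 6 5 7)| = 10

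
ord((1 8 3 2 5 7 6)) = 7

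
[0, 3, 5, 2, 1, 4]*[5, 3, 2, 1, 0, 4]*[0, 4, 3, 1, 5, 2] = [2, 4, 5, 3, 1, 0]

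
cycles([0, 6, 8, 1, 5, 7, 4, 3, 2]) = (1 6 4 5 7 3)(2 8)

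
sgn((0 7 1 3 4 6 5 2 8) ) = 1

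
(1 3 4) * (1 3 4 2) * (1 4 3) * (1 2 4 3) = (2 3 4)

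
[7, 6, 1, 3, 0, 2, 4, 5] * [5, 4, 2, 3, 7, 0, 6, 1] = [1, 6, 4, 3, 5, 2, 7, 0]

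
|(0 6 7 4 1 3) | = 6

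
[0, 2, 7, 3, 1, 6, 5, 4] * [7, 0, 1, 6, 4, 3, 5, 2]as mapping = [0→7, 1→1, 2→2, 3→6, 4→0, 5→5, 6→3, 7→4]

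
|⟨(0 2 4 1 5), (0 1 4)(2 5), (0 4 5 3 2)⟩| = 720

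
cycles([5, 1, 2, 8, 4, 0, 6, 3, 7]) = (0 5)(3 8 7)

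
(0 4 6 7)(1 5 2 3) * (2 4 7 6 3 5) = (0 7)(1 2 5 4 3)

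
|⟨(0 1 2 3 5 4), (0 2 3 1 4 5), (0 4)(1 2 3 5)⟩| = 720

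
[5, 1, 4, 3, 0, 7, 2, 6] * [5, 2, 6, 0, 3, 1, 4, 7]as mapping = [0→1, 1→2, 2→3, 3→0, 4→5, 5→7, 6→6, 7→4]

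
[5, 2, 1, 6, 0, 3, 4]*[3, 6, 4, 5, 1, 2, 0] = [2, 4, 6, 0, 3, 5, 1]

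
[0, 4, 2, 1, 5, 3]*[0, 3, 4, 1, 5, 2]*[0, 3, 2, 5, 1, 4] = [0, 4, 1, 5, 2, 3]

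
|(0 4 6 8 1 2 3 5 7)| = 9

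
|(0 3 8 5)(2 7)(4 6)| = 4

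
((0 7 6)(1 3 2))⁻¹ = (0 6 7)(1 2 3)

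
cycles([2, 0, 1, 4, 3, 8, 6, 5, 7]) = (0 2 1)(3 4)(5 8 7)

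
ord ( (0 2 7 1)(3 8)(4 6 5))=12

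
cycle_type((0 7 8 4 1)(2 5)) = 2.5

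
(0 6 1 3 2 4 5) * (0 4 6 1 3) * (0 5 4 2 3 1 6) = (0 6 1 5 2)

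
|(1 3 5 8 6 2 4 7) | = 8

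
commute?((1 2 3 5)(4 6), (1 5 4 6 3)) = no:(1 2 3 5)(4 6) * (1 5 4 6 3) = (1 2)(3 4), (1 5 4 6 3) * (1 2 3 5)(4 6) = (2 3)(5 6)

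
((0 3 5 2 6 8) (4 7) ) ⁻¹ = (0 8 6 2 5 3) (4 7) 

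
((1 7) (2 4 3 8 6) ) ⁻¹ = (1 7) (2 6 8 3 4) 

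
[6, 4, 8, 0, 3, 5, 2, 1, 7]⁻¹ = [3, 7, 6, 4, 1, 5, 0, 8, 2]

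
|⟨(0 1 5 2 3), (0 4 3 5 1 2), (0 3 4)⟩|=720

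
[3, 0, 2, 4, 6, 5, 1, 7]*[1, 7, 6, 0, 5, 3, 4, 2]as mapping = [0→0, 1→1, 2→6, 3→5, 4→4, 5→3, 6→7, 7→2]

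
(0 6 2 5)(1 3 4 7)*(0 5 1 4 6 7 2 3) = (0 7 4 2 1)(3 6)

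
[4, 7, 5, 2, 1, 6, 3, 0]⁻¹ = [7, 4, 3, 6, 0, 2, 5, 1]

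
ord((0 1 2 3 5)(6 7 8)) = 15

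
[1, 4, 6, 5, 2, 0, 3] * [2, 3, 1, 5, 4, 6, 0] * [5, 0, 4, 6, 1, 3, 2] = [6, 1, 5, 2, 0, 4, 3]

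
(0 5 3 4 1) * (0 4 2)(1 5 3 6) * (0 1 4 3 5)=(0 5 6 4)(1 3 2)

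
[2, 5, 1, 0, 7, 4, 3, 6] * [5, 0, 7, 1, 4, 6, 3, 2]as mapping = [0→7, 1→6, 2→0, 3→5, 4→2, 5→4, 6→1, 7→3]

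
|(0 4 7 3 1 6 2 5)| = 8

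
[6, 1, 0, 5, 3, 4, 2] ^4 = [6, 1, 0, 5, 3, 4, 2] 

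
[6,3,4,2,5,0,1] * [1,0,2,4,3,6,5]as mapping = [0→5,1→4,2→3,3→2,4→6,5→1,6→0]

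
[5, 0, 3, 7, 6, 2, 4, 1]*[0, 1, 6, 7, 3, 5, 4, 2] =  [5, 0, 7, 2, 4, 6, 3, 1]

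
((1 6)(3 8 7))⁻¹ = (1 6)(3 7 8)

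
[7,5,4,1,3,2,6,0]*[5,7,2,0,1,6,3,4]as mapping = [0→4,1→6,2→1,3→7,4→0,5→2,6→3,7→5]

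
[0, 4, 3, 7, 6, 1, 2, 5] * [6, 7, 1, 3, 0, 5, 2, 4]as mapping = [0→6, 1→0, 2→3, 3→4, 4→2, 5→7, 6→1, 7→5]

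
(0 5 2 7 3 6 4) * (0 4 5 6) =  (0 6 5 2 7 3) 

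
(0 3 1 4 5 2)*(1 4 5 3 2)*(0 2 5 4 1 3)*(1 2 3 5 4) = (0 4)(2 3)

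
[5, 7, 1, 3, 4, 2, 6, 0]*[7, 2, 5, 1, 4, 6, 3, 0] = [6, 0, 2, 1, 4, 5, 3, 7]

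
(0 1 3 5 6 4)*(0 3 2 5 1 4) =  (0 4 3 1 2 5 6)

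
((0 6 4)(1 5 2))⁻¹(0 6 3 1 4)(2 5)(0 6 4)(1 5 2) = (0 6 4 3 5)(1 2)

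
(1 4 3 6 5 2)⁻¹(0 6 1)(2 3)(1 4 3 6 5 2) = (0 5 4)(1 6)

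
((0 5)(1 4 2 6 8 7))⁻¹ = (0 5)(1 7 8 6 2 4)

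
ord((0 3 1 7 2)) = 5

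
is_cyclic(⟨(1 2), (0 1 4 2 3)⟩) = no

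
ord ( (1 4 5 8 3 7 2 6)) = 8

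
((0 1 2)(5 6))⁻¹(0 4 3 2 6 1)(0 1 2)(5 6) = (0 5 2 1 4 3)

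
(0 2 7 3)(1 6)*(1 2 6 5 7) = (0 6 2 1 5 7 3)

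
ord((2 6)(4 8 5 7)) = 4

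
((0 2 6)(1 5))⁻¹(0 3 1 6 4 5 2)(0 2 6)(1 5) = (0 4 1 6 2 3 5)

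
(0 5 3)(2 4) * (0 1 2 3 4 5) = (1 2 5 4 3)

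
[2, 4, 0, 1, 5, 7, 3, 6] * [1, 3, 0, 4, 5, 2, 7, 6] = [0, 5, 1, 3, 2, 6, 4, 7]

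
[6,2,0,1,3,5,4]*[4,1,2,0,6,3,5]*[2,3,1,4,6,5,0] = [5,1,6,3,2,4,0]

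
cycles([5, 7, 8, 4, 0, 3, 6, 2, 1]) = (0 5 3 4)(1 7 2 8)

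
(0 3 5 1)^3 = (0 1 5 3)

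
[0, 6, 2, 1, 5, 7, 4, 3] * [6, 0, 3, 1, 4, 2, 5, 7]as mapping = [0→6, 1→5, 2→3, 3→0, 4→2, 5→7, 6→4, 7→1]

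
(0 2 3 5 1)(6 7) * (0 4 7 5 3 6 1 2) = (1 4 7)(2 6 5)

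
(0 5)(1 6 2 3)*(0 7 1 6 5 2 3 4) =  (0 2 4)(1 5 7)(3 6)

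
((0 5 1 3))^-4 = ()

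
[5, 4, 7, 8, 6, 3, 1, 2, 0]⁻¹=[8, 6, 7, 5, 1, 0, 4, 2, 3]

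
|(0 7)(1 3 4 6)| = 4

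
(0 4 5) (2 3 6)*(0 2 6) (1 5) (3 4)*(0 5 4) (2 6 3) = (0 2) (1 4) (3 5 6) 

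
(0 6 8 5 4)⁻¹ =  (0 4 5 8 6)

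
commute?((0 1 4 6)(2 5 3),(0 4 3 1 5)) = no:(0 1 4 6)(2 5 3) * (0 4 3 1 5) = (0 5 1 3 2)(4 6),(0 4 3 1 5) * (0 1 4 6)(2 5 3) = (0 6)(1 3 4 2 5)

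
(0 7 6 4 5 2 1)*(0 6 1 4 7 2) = (0 2 4 5)(1 6 7)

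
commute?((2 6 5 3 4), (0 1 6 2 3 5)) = no:(2 6 5 3 4)*(0 1 6 2 3 5) = (0 1 6)(3 4), (0 1 6 2 3 5)*(2 6 5 3 4) = (0 1 5)(2 4)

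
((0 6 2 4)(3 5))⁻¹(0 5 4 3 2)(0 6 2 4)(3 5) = (0 5 4 6 3)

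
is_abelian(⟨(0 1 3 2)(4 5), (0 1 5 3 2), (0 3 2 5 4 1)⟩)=no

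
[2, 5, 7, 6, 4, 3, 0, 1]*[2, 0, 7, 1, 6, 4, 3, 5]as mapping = [0→7, 1→4, 2→5, 3→3, 4→6, 5→1, 6→2, 7→0]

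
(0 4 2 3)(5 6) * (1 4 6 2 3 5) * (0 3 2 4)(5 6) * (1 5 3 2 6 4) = (0 3 2 4 6 5 1)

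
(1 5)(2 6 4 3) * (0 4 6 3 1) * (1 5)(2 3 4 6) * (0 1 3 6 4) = (0 4 5 1 3 6 2)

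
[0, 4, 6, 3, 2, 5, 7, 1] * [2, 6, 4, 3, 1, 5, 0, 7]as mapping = [0→2, 1→1, 2→0, 3→3, 4→4, 5→5, 6→7, 7→6]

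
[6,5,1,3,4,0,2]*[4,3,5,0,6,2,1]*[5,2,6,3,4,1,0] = [2,6,3,5,0,4,1]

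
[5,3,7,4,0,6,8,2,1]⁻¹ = [4,8,7,1,3,0,5,2,6]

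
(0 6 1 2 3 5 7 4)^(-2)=(0 7 3 1)(2 6 4 5)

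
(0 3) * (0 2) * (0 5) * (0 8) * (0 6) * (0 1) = (0 3 2 5 8 6 1)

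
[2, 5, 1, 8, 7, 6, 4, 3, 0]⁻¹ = [8, 2, 0, 7, 6, 1, 5, 4, 3]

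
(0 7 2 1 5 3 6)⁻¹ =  (0 6 3 5 1 2 7)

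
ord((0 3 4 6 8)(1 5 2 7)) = 20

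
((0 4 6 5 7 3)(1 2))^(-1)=(0 3 7 5 6 4)(1 2)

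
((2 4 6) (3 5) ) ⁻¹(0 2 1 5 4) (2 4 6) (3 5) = (0 4 1 3 6) 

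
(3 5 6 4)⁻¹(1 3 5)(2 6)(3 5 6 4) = (1 5 6)(2 4)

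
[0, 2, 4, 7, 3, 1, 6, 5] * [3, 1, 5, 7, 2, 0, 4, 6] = [3, 5, 2, 6, 7, 1, 4, 0]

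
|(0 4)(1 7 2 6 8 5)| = 6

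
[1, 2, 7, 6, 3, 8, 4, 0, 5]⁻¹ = [7, 0, 1, 4, 6, 8, 3, 2, 5]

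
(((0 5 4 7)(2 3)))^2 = (0 4)(5 7)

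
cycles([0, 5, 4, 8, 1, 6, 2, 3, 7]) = (1 5 6 2 4)(3 8 7)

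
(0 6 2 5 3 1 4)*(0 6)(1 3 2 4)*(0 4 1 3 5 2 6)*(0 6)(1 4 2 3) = (0 2 3 5)(4 6)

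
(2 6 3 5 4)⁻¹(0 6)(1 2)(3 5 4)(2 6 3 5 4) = (0 3)(1 6)(2 5 4)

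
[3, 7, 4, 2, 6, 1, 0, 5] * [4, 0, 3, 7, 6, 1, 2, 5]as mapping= [0→7, 1→5, 2→6, 3→3, 4→2, 5→0, 6→4, 7→1]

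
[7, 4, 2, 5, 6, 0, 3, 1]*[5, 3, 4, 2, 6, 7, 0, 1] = [1, 6, 4, 7, 0, 5, 2, 3]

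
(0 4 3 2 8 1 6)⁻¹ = (0 6 1 8 2 3 4)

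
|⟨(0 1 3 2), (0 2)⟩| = 24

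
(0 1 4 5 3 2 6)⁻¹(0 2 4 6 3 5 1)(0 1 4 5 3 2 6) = (0 2 3 4 1 6 5)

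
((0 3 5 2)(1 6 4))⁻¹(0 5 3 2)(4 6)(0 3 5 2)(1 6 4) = (0 3 2 5)(1 4)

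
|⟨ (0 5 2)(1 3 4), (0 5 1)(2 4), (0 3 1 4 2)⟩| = 720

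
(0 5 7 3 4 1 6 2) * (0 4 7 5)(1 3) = (1 6 2 4 3 7)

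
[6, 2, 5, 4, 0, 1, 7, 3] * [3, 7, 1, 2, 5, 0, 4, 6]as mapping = [0→4, 1→1, 2→0, 3→5, 4→3, 5→7, 6→6, 7→2]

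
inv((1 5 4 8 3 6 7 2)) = (1 2 7 6 3 8 4 5)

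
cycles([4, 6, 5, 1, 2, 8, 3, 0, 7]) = (0 4 2 5 8 7)(1 6 3)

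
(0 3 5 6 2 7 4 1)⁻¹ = (0 1 4 7 2 6 5 3)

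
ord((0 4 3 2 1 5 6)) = 7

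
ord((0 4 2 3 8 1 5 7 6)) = 9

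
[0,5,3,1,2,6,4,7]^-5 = [0,5,3,1,2,6,4,7]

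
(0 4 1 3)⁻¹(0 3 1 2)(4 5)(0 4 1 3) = (0 3 2 4)(1 5)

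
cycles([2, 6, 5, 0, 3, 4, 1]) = (0 2 5 4 3)(1 6)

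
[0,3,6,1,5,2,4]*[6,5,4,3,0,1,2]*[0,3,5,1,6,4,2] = [2,1,5,4,3,6,0]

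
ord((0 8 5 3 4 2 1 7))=8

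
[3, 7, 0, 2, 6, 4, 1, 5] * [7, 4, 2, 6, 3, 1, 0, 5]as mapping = [0→6, 1→5, 2→7, 3→2, 4→0, 5→3, 6→4, 7→1]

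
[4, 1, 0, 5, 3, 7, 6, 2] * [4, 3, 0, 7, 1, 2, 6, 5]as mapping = [0→1, 1→3, 2→4, 3→2, 4→7, 5→5, 6→6, 7→0]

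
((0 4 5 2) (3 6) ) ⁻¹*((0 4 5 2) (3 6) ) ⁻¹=(0 5) (2 4) 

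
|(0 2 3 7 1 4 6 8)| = 8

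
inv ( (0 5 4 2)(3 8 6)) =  (0 2 4 5)(3 6 8)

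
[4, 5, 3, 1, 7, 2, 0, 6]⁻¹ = [6, 3, 5, 2, 0, 1, 7, 4]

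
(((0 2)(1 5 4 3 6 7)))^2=(1 4 6)(3 7 5)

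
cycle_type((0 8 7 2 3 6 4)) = 7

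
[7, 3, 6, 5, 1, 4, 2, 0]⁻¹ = [7, 4, 6, 1, 5, 3, 2, 0]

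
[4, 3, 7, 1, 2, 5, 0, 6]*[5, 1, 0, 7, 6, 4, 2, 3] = [6, 7, 3, 1, 0, 4, 5, 2]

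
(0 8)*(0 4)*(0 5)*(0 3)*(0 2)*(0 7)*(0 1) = (0 8 4 5 3 2 7 1)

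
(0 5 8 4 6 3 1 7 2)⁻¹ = (0 2 7 1 3 6 4 8 5)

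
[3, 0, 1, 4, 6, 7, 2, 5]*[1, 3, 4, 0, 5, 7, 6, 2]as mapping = [0→0, 1→1, 2→3, 3→5, 4→6, 5→2, 6→4, 7→7]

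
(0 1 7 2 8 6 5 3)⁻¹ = (0 3 5 6 8 2 7 1)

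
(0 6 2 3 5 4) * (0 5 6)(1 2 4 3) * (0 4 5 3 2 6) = (0 4 3)(1 6 5 2)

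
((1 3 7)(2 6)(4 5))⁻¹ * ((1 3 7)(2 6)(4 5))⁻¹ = (1 3 7)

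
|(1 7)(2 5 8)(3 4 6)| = 6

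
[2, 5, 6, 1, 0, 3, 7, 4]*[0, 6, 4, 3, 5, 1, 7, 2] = [4, 1, 7, 6, 0, 3, 2, 5]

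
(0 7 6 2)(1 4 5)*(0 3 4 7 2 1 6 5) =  (0 2 3 4)(1 7 5 6)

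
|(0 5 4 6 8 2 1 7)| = 8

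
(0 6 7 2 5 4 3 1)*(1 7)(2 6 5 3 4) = (0 5 2 3 7 6 1)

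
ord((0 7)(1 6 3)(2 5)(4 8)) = 6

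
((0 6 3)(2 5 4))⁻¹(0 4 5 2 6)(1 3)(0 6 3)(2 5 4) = (0 1)(2 4 5 3 6)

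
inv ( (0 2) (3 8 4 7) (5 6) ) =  (0 2) (3 7 4 8) (5 6) 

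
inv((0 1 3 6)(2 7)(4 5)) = (0 6 3 1)(2 7)(4 5)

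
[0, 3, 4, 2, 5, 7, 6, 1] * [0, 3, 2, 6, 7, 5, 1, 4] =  [0, 6, 7, 2, 5, 4, 1, 3]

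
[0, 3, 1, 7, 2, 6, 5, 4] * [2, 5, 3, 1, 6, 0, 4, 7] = [2, 1, 5, 7, 3, 4, 0, 6]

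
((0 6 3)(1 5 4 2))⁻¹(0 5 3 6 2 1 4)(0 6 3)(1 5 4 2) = (0 3 1 5 2 6 4)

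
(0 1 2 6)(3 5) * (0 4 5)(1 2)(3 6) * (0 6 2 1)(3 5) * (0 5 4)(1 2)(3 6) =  (0 2 4 6)(1 5)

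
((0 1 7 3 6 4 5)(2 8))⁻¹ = (0 5 4 6 3 7 1)(2 8)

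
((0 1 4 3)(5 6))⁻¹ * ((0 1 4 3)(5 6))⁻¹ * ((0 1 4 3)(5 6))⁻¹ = (0 1 4 3)(5 6)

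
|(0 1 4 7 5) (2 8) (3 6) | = 10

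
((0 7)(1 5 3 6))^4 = ()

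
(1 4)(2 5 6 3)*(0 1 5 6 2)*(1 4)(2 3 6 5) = (0 4 2 5 3)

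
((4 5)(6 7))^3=(4 5)(6 7)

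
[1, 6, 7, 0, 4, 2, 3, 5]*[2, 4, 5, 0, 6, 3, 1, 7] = [4, 1, 7, 2, 6, 5, 0, 3]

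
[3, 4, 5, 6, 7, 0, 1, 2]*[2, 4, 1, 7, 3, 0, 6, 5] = [7, 3, 0, 6, 5, 2, 4, 1]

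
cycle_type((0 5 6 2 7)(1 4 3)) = 3.5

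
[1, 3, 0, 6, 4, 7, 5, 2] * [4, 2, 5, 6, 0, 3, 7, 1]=[2, 6, 4, 7, 0, 1, 3, 5] 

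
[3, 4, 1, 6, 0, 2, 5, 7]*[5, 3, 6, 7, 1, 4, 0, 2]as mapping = [0→7, 1→1, 2→3, 3→0, 4→5, 5→6, 6→4, 7→2]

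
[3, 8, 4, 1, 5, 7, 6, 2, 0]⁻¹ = [8, 3, 7, 0, 2, 4, 6, 5, 1]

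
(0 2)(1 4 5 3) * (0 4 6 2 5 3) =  (0 5)(1 6 2 4 3)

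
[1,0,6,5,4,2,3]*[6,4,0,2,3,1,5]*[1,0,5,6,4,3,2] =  [4,2,3,0,6,1,5]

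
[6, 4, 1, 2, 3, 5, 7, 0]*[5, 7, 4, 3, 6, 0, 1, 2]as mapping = [0→1, 1→6, 2→7, 3→4, 4→3, 5→0, 6→2, 7→5]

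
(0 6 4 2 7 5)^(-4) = (0 4 7)(2 5 6)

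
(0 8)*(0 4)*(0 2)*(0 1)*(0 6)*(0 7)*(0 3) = (0 8 4 2 1 6 7 3)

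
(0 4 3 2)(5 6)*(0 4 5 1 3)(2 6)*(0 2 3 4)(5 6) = (0 6 1 4 2)(3 5)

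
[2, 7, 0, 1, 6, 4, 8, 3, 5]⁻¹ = [2, 3, 0, 7, 5, 8, 4, 1, 6]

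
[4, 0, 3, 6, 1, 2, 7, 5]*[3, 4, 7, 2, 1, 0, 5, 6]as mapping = [0→1, 1→3, 2→2, 3→5, 4→4, 5→7, 6→6, 7→0]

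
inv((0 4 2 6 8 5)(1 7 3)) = (0 5 8 6 2 4)(1 3 7)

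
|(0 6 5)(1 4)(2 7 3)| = 6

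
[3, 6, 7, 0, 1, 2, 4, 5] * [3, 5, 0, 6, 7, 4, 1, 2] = [6, 1, 2, 3, 5, 0, 7, 4]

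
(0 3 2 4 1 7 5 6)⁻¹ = (0 6 5 7 1 4 2 3)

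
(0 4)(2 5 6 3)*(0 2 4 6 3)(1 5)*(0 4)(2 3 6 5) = (0 5 6 4 3)(1 2)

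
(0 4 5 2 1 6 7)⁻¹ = (0 7 6 1 2 5 4)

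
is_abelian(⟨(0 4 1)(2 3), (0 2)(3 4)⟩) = no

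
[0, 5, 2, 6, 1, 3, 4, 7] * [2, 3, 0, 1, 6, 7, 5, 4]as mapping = [0→2, 1→7, 2→0, 3→5, 4→3, 5→1, 6→6, 7→4]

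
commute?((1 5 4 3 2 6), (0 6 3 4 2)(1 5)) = no:(1 5 4 3 2 6)*(0 6 3 4 2)(1 5) = (0 6 5 2 3), (0 6 3 4 2)(1 5)*(1 5 4 3 2 6) = (0 1 4 6 2)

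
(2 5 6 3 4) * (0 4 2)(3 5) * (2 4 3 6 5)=(0 3 4)(2 6)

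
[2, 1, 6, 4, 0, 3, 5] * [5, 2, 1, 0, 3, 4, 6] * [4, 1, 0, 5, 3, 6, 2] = [1, 0, 2, 5, 6, 4, 3]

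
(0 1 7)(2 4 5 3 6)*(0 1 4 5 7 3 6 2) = (0 4 7 1 3 2 5 6)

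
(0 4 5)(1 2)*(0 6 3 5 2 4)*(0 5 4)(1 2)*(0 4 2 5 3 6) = (0 3 2 5)(1 4)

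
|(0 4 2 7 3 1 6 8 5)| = 9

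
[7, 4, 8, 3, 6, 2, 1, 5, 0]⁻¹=[8, 6, 5, 3, 1, 7, 4, 0, 2]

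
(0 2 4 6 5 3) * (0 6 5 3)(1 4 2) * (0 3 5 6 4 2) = (0 1 2)(3 4 6 5)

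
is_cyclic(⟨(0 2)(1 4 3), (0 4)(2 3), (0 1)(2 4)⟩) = no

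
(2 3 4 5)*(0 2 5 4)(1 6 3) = (0 2 1 6 3)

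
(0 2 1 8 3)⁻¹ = (0 3 8 1 2)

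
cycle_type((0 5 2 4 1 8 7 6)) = 8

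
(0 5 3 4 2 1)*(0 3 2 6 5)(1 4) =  (1 3)(2 4 6 5)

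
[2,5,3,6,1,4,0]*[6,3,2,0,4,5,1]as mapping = [0→2,1→5,2→0,3→1,4→3,5→4,6→6]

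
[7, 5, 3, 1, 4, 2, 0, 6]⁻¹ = [6, 3, 5, 2, 4, 1, 7, 0]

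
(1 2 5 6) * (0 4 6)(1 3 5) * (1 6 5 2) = (0 4 5)(2 6 3)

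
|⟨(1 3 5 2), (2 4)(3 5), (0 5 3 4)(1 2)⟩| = 720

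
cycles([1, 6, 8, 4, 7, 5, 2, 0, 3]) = (0 1 6 2 8 3 4 7)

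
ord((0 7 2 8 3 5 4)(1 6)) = 14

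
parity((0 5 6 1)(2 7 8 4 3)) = odd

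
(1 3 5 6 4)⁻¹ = (1 4 6 5 3)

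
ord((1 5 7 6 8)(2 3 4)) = 15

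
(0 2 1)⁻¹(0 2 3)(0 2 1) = (1 3 2)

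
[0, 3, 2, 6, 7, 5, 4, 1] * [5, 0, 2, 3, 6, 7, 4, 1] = [5, 3, 2, 4, 1, 7, 6, 0]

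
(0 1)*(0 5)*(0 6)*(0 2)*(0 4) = (0 1 5 6 2 4)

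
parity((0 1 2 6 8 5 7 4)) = odd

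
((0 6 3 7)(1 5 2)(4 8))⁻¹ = (0 7 3 6)(1 2 5)(4 8)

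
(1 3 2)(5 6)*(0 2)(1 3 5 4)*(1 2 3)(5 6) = (0 3)(1 6 4 2)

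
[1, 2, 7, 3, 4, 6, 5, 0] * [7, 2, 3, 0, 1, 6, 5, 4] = [2, 3, 4, 0, 1, 5, 6, 7]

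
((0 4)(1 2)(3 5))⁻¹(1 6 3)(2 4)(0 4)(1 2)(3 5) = (0 1)(2 6 5)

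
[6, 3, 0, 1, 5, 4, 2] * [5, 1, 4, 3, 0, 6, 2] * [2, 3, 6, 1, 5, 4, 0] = [6, 1, 4, 3, 0, 2, 5]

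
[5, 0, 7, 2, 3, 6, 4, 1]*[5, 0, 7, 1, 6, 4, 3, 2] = [4, 5, 2, 7, 1, 3, 6, 0]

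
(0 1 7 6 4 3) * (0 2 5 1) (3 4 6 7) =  (1 3 2 5) 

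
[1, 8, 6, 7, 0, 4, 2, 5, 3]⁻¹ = [4, 0, 6, 8, 5, 7, 2, 3, 1]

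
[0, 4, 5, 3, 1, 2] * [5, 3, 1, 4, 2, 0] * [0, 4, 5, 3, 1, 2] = [2, 5, 0, 1, 3, 4]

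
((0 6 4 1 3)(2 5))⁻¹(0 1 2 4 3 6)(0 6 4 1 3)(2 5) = (0 4 6 3 5 1)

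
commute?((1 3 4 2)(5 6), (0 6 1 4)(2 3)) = no:(1 3 4 2)(5 6)*(0 6 1 4)(2 3) = (0 6 5 1 2 4 3), (0 6 1 4)(2 3)*(1 3 4 2)(5 6) = (0 5 6 3 1 2 4)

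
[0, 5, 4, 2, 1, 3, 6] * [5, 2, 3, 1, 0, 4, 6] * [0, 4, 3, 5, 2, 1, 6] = [1, 2, 0, 5, 3, 4, 6]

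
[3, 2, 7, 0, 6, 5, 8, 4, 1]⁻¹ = [3, 8, 1, 0, 7, 5, 4, 2, 6]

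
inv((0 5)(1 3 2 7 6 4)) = (0 5)(1 4 6 7 2 3)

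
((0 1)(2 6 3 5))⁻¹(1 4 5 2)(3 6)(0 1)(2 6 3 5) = (0 4 2 6)(3 5)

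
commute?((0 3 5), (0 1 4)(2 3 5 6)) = no:(0 3 5) * (0 1 4)(2 3 5 6) = (0 5 1 4)(2 3 6), (0 1 4)(2 3 5 6) * (0 3 5) = (0 1 4 3)(2 5 6)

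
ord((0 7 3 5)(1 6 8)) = 12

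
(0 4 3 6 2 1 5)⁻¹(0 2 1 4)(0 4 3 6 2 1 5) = (1 5 3 4)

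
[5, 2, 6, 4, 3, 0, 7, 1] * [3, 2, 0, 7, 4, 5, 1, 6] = [5, 0, 1, 4, 7, 3, 6, 2]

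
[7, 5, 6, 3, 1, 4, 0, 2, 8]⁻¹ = [6, 4, 7, 3, 5, 1, 2, 0, 8]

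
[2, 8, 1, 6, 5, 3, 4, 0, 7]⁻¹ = [7, 2, 0, 5, 6, 4, 3, 8, 1]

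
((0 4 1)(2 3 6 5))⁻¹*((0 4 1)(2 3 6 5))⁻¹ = (0 4 1)(2 6)(3 5)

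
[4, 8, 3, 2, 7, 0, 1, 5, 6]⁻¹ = [5, 6, 3, 2, 0, 7, 8, 4, 1]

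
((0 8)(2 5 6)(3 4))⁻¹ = (0 8)(2 6 5)(3 4)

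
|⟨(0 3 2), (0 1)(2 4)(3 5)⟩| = 18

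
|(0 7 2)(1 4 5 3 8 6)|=6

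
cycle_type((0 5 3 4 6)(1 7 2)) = 3.5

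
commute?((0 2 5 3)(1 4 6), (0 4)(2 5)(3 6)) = no:(0 2 5 3)(1 4 6)*(0 4)(2 5)(3 6) = (0 5 6 1)(3 4), (0 4)(2 5)(3 6)*(0 2 5 3)(1 4 6) = (0 6)(1 4 2 3)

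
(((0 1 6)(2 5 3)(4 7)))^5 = (0 6 1)(2 3 5)(4 7)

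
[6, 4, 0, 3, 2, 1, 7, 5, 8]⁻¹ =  [2, 5, 4, 3, 1, 7, 0, 6, 8]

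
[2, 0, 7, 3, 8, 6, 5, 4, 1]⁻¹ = [1, 8, 0, 3, 7, 6, 5, 2, 4]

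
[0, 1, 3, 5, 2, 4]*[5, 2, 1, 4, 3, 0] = [5, 2, 4, 0, 1, 3]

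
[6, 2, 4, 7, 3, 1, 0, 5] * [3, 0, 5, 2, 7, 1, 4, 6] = [4, 5, 7, 6, 2, 0, 3, 1] 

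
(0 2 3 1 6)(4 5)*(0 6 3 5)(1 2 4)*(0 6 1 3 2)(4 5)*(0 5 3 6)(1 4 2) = (0 3 5 6 4)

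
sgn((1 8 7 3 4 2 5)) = 1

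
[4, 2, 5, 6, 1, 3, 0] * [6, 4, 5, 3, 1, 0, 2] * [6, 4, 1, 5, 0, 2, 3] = [4, 2, 6, 1, 0, 5, 3]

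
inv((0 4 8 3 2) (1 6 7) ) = (0 2 3 8 4) (1 7 6) 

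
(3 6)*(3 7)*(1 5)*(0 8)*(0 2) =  (0 8 2)(1 5)(3 6 7)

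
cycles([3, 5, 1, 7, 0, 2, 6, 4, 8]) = (0 3 7 4)(1 5 2)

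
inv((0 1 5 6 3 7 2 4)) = (0 4 2 7 3 6 5 1)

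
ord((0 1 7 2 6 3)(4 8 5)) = 6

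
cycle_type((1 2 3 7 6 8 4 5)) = 8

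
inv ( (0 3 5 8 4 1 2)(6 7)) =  (0 2 1 4 8 5 3)(6 7)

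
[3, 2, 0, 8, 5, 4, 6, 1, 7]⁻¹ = [2, 7, 1, 0, 5, 4, 6, 8, 3]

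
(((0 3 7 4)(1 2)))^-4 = ()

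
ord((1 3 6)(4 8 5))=3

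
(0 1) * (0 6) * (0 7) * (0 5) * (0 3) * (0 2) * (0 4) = (0 1 6 7 5 3 2 4)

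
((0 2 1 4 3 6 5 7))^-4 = (0 3)(1 5)(2 6)(4 7)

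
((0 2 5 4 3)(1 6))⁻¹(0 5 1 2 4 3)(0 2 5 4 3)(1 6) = (0 2 4 6 5 3)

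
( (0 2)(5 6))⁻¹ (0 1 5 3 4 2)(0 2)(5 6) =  (0 2 1 6 3 4)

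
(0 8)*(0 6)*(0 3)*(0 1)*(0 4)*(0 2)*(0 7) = (0 8 6 3 1 4 2 7)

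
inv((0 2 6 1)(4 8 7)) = (0 1 6 2)(4 7 8)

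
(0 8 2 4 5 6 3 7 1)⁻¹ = (0 1 7 3 6 5 4 2 8)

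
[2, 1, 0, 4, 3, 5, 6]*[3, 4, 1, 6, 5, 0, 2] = [1, 4, 3, 5, 6, 0, 2] 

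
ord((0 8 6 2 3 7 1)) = 7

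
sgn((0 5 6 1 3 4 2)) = 1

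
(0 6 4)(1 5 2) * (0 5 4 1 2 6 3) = (0 3)(1 4 5 6)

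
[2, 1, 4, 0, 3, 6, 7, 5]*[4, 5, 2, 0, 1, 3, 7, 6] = [2, 5, 1, 4, 0, 7, 6, 3]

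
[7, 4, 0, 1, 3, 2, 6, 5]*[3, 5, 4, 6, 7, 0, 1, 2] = [2, 7, 3, 5, 6, 4, 1, 0]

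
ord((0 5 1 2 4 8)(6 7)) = 6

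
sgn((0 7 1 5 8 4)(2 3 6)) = -1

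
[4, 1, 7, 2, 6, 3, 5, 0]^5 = [2, 1, 5, 6, 7, 4, 0, 3]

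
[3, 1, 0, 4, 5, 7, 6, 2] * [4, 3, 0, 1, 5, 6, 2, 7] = [1, 3, 4, 5, 6, 7, 2, 0]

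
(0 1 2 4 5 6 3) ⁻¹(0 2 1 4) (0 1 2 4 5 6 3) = (1 4 2 5) 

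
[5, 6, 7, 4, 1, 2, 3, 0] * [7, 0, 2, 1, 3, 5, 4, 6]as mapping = [0→5, 1→4, 2→6, 3→3, 4→0, 5→2, 6→1, 7→7]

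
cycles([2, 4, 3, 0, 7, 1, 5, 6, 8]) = (0 2 3)(1 4 7 6 5)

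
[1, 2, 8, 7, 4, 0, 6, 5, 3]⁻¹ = [5, 0, 1, 8, 4, 7, 6, 3, 2]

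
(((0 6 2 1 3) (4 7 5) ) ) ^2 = (0 2 3 6 1) (4 5 7) 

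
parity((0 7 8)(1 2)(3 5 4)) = odd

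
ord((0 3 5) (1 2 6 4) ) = 12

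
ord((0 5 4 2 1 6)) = 6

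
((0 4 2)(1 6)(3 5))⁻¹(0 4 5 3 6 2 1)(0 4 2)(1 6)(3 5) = (0 6 4 2 3 5 1)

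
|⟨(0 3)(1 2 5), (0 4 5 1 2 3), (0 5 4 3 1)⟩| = 720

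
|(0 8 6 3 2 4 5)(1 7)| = 14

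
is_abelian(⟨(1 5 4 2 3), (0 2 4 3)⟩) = no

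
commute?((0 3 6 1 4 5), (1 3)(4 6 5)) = no:(0 3 6 1 4 5)*(1 3)(4 6 5) = (0 1 6 3 5), (1 3)(4 6 5)*(0 3 6 1 4 5) = (0 3 4 1 6)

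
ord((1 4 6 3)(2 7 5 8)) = 4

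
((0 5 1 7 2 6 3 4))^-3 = (0 6 1 4 2 5 3 7)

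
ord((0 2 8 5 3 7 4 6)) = 8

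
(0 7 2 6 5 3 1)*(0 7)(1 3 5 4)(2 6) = (1 7 6 4)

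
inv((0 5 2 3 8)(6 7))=(0 8 3 2 5)(6 7)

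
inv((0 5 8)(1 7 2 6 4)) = (0 8 5)(1 4 6 2 7)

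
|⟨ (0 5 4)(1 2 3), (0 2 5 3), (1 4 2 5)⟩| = 720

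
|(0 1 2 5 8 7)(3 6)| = 6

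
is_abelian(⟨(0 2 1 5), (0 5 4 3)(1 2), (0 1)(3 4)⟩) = no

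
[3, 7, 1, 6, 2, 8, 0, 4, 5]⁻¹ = [6, 2, 4, 0, 7, 8, 3, 1, 5]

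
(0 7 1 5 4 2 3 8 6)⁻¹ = (0 6 8 3 2 4 5 1 7)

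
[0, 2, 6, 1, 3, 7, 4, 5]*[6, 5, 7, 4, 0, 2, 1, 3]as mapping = [0→6, 1→7, 2→1, 3→5, 4→4, 5→3, 6→0, 7→2]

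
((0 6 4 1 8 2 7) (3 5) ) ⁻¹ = (0 7 2 8 1 4 6) (3 5) 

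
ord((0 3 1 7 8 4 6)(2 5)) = 14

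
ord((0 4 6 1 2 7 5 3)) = 8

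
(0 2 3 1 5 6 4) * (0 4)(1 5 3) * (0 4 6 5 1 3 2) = (1 2 3)(4 6)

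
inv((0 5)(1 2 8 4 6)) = (0 5)(1 6 4 8 2)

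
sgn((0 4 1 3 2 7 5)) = 1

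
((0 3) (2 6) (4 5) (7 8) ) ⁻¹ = (0 3) (2 6) (4 5) (7 8) 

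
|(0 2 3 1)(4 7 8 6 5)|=20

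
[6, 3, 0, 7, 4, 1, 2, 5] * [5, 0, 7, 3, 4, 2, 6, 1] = [6, 3, 5, 1, 4, 0, 7, 2]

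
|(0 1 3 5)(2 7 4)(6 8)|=12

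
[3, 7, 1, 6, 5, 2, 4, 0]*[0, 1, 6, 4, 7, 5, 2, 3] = [4, 3, 1, 2, 5, 6, 7, 0]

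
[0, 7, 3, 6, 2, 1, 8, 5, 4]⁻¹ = [0, 5, 4, 2, 8, 7, 3, 1, 6]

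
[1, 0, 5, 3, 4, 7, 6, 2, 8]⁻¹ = [1, 0, 7, 3, 4, 2, 6, 5, 8]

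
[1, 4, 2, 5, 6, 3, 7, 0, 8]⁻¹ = [7, 0, 2, 5, 1, 3, 4, 6, 8]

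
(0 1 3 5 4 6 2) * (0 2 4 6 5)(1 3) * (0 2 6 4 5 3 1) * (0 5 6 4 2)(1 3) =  (0 3)(1 5 2 4)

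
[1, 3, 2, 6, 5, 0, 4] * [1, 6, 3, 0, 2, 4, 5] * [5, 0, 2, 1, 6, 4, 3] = [3, 5, 1, 4, 6, 0, 2]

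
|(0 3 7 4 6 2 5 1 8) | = 9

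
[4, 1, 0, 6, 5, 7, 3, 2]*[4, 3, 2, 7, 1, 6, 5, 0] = [1, 3, 4, 5, 6, 0, 7, 2]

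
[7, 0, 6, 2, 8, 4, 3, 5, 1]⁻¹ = [1, 8, 3, 6, 5, 7, 2, 0, 4]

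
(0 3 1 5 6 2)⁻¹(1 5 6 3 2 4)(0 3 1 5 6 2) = (0 4 5 6 2 1)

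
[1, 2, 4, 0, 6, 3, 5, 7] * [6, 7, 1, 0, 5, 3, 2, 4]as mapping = [0→7, 1→1, 2→5, 3→6, 4→2, 5→0, 6→3, 7→4]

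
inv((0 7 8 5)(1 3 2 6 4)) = (0 5 8 7)(1 4 6 2 3)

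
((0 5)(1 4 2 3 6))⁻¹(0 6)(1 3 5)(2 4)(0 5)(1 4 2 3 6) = (0 4 6)(1 5)(2 3)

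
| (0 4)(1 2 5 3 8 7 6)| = 14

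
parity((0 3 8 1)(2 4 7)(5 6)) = even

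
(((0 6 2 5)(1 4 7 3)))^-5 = (0 5 2 6)(1 3 7 4)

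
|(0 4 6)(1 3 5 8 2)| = 15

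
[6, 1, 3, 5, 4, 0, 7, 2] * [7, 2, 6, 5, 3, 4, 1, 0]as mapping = [0→1, 1→2, 2→5, 3→4, 4→3, 5→7, 6→0, 7→6]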